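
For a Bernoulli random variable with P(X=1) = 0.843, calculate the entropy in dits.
0.1888 dits

The binary entropy function is:
H(p) = -p log(p) - (1-p) log(1-p)

H(0.843) = -0.843 × log_10(0.843) - 0.157 × log_10(0.157)
H(0.843) = 0.1888 dits

Note: Binary entropy is maximized at p=0.5 (H=1 bit) and minimized at p=0 or p=1 (H=0).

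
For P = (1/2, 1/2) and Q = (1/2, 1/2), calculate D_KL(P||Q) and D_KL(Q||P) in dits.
D_KL(P||Q) = 0.0000, D_KL(Q||P) = 0.0000

KL divergence is not symmetric: D_KL(P||Q) ≠ D_KL(Q||P) in general.

D_KL(P||Q) = 0.0000 dits
D_KL(Q||P) = 0.0000 dits

In this case they happen to be equal (to 4 decimal places).

This asymmetry is why KL divergence is not a true distance metric.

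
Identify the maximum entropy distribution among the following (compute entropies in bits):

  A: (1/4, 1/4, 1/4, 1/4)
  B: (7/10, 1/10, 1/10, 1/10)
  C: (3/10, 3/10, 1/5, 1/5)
A

For a discrete distribution over n outcomes, entropy is maximized by the uniform distribution.

Computing entropies:
H(A) = 2.0000 bits
H(B) = 1.3568 bits
H(C) = 1.9710 bits

The uniform distribution (where all probabilities equal 1/4) achieves the maximum entropy of log_2(4) = 2.0000 bits.

Distribution A has the highest entropy.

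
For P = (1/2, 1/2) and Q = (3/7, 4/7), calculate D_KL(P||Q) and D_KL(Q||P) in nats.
D_KL(P||Q) = 0.0103, D_KL(Q||P) = 0.0102

KL divergence is not symmetric: D_KL(P||Q) ≠ D_KL(Q||P) in general.

D_KL(P||Q) = 0.0103 nats
D_KL(Q||P) = 0.0102 nats

No, they are not equal!

This asymmetry is why KL divergence is not a true distance metric.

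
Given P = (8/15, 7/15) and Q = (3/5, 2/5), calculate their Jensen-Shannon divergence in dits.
0.0010 dits

Jensen-Shannon divergence is:
JSD(P||Q) = 0.5 × D_KL(P||M) + 0.5 × D_KL(Q||M)
where M = 0.5 × (P + Q) is the mixture distribution.

M = 0.5 × (8/15, 7/15) + 0.5 × (3/5, 2/5) = (17/30, 13/30)

D_KL(P||M) = 0.0010 dits
D_KL(Q||M) = 0.0010 dits

JSD(P||Q) = 0.5 × 0.0010 + 0.5 × 0.0010 = 0.0010 dits

Unlike KL divergence, JSD is symmetric and bounded: 0 ≤ JSD ≤ log(2).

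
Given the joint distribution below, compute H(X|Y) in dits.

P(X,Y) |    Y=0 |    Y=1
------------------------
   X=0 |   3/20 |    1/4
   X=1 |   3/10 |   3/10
0.2890 dits

Using the chain rule: H(X|Y) = H(X,Y) - H(Y)

First, compute H(X,Y) = 0.5878 dits

Marginal P(Y) = (9/20, 11/20)
H(Y) = 0.2989 dits

H(X|Y) = H(X,Y) - H(Y) = 0.5878 - 0.2989 = 0.2890 dits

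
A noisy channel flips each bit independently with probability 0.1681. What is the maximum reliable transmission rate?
0.3467 bits

For a binary symmetric channel (BSC) with error probability p:
Capacity C = 1 - H(p) bits per symbol

where H(p) = -p log₂(p) - (1-p) log₂(1-p) is the binary entropy function.

H(0.1681) = 0.6533 bits
C = 1 - 0.6533 = 0.3467 bits per symbol

This means we can reliably transmit up to 0.3467 bits of information per channel use.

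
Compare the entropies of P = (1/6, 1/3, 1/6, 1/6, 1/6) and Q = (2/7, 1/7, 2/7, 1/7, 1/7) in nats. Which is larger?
P

Computing entropies in nats:
H(P) = 1.5607
H(Q) = 1.5498

Distribution P has higher entropy.

Intuition: The distribution closer to uniform (more spread out) has higher entropy.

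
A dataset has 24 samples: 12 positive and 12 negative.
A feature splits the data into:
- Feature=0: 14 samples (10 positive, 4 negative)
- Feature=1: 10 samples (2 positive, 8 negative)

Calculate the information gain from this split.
0.1957 bits

Information Gain = H(Y) - H(Y|Feature)

Before split:
P(positive) = 12/24 = 0.5000
H(Y) = 1.0000 bits

After split:
Feature=0: H = 0.8631 bits (weight = 14/24)
Feature=1: H = 0.7219 bits (weight = 10/24)
H(Y|Feature) = (14/24)×0.8631 + (10/24)×0.7219 = 0.8043 bits

Information Gain = 1.0000 - 0.8043 = 0.1957 bits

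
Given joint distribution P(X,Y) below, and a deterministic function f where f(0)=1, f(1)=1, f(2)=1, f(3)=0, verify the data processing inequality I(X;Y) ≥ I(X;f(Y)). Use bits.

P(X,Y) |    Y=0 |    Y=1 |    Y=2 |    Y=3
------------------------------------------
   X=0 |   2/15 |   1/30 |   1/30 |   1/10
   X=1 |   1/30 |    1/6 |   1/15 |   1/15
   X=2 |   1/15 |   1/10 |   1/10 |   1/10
I(X;Y) = 0.1448, I(X;f(Y)) = 0.0105, inequality holds: 0.1448 ≥ 0.0105

Data Processing Inequality: For any Markov chain X → Y → Z, we have I(X;Y) ≥ I(X;Z).

Here Z = f(Y) is a deterministic function of Y, forming X → Y → Z.

Original I(X;Y) = 0.1448 bits

After applying f:
P(X,Z) where Z=f(Y):
- P(X,Z=0) = P(X,Y=3)
- P(X,Z=1) = P(X,Y=0) + P(X,Y=1) + P(X,Y=2)

I(X;Z) = I(X;f(Y)) = 0.0105 bits

Verification: 0.1448 ≥ 0.0105 ✓

Information cannot be created by processing; the function f can only lose information about X.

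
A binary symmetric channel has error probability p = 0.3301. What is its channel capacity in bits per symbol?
0.0850 bits

For a binary symmetric channel (BSC) with error probability p:
Capacity C = 1 - H(p) bits per symbol

where H(p) = -p log₂(p) - (1-p) log₂(1-p) is the binary entropy function.

H(0.3301) = 0.9150 bits
C = 1 - 0.9150 = 0.0850 bits per symbol

This means we can reliably transmit up to 0.0850 bits of information per channel use.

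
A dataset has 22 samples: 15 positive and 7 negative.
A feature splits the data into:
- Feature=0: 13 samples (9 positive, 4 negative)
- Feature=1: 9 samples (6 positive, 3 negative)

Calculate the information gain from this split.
0.0005 bits

Information Gain = H(Y) - H(Y|Feature)

Before split:
P(positive) = 15/22 = 0.6818
H(Y) = 0.9024 bits

After split:
Feature=0: H = 0.8905 bits (weight = 13/22)
Feature=1: H = 0.9183 bits (weight = 9/22)
H(Y|Feature) = (13/22)×0.8905 + (9/22)×0.9183 = 0.9019 bits

Information Gain = 0.9024 - 0.9019 = 0.0005 bits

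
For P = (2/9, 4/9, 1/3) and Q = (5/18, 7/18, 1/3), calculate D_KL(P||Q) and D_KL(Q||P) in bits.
D_KL(P||Q) = 0.0141, D_KL(Q||P) = 0.0145

KL divergence is not symmetric: D_KL(P||Q) ≠ D_KL(Q||P) in general.

D_KL(P||Q) = 0.0141 bits
D_KL(Q||P) = 0.0145 bits

No, they are not equal!

This asymmetry is why KL divergence is not a true distance metric.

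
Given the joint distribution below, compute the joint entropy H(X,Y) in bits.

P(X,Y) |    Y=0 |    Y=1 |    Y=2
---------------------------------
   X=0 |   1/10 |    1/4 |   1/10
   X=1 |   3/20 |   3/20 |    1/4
2.4855 bits

Joint entropy is H(X,Y) = -Σ_{x,y} p(x,y) log p(x,y).

Summing over all non-zero entries:
H(X,Y) = -[1/10·log_2(1/10) + 1/4·log_2(1/4) + 1/10·log_2(1/10) + 3/20·log_2(3/20) + 3/20·log_2(3/20) + 1/4·log_2(1/4)]
H(X,Y) = 2.4855 bits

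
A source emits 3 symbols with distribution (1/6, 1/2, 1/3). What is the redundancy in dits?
0.0379 dits

Redundancy measures how far a source is from maximum entropy:
R = H_max - H(X)

Maximum entropy for 3 symbols: H_max = log_10(3) = 0.4771 dits
Actual entropy: H(X) = 0.4392 dits
Redundancy: R = 0.4771 - 0.4392 = 0.0379 dits

This redundancy represents potential for compression: the source could be compressed by 0.0379 dits per symbol.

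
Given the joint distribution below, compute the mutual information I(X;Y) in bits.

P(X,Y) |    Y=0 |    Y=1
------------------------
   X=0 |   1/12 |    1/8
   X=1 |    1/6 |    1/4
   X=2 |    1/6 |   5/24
0.0014 bits

Mutual information: I(X;Y) = H(X) + H(Y) - H(X,Y)

Marginals:
P(X) = (5/24, 5/12, 3/8), H(X) = 1.5284 bits
P(Y) = (5/12, 7/12), H(Y) = 0.9799 bits

Joint entropy: H(X,Y) = 2.5069 bits

I(X;Y) = 1.5284 + 0.9799 - 2.5069 = 0.0014 bits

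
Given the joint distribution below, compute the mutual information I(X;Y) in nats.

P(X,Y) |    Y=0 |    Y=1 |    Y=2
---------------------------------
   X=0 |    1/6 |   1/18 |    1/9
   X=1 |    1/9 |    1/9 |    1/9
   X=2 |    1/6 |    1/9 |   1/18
0.0316 nats

Mutual information: I(X;Y) = H(X) + H(Y) - H(X,Y)

Marginals:
P(X) = (1/3, 1/3, 1/3), H(X) = 1.0986 nats
P(Y) = (4/9, 5/18, 5/18), H(Y) = 1.0720 nats

Joint entropy: H(X,Y) = 2.1391 nats

I(X;Y) = 1.0986 + 1.0720 - 2.1391 = 0.0316 nats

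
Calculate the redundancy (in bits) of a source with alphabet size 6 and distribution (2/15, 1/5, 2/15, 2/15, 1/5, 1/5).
0.0290 bits

Redundancy measures how far a source is from maximum entropy:
R = H_max - H(X)

Maximum entropy for 6 symbols: H_max = log_2(6) = 2.5850 bits
Actual entropy: H(X) = 2.5559 bits
Redundancy: R = 2.5850 - 2.5559 = 0.0290 bits

This redundancy represents potential for compression: the source could be compressed by 0.0290 bits per symbol.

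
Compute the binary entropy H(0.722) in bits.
0.8527 bits

The binary entropy function is:
H(p) = -p log(p) - (1-p) log(1-p)

H(0.722) = -0.722 × log_2(0.722) - 0.278 × log_2(0.278)
H(0.722) = 0.8527 bits

Note: Binary entropy is maximized at p=0.5 (H=1 bit) and minimized at p=0 or p=1 (H=0).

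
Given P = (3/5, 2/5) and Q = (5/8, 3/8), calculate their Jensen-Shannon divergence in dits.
0.0001 dits

Jensen-Shannon divergence is:
JSD(P||Q) = 0.5 × D_KL(P||M) + 0.5 × D_KL(Q||M)
where M = 0.5 × (P + Q) is the mixture distribution.

M = 0.5 × (3/5, 2/5) + 0.5 × (5/8, 3/8) = (0.6125, 0.3875)

D_KL(P||M) = 0.0001 dits
D_KL(Q||M) = 0.0001 dits

JSD(P||Q) = 0.5 × 0.0001 + 0.5 × 0.0001 = 0.0001 dits

Unlike KL divergence, JSD is symmetric and bounded: 0 ≤ JSD ≤ log(2).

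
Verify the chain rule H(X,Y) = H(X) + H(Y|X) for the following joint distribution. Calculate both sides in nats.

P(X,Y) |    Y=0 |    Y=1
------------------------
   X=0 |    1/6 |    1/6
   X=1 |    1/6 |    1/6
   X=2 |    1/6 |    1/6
H(X,Y) = 1.7918, H(X) = 1.0986, H(Y|X) = 0.6931 (all in nats)

Chain rule: H(X,Y) = H(X) + H(Y|X)

Left side — joint entropy directly:
H(X,Y) = -Σ p(x,y) log p(x,y) = 1.7918 nats

Right side — compute H(Y|X) from the conditional distributions:
P(X) = (1/3, 1/3, 1/3), so H(X) = 1.0986 nats
H(Y|X) = Σ_x P(X=x) · H(Y|X=x):
  P(Y|X=0) = (1/2, 1/2), H(Y|X=0) = 0.6931, weight P(X=0) = 1/3
  P(Y|X=1) = (1/2, 1/2), H(Y|X=1) = 0.6931, weight P(X=1) = 1/3
  P(Y|X=2) = (1/2, 1/2), H(Y|X=2) = 0.6931, weight P(X=2) = 1/3
H(Y|X) = 0.6931 nats

H(X) + H(Y|X) = 1.0986 + 0.6931 = 1.7918 nats

Both sides equal 1.7918 nats. ✓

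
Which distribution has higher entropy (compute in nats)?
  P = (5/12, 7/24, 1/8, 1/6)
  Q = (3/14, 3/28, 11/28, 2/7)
Q

Computing entropies in nats:
H(P) = 1.2827
H(Q) = 1.2944

Distribution Q has higher entropy.

Intuition: The distribution closer to uniform (more spread out) has higher entropy.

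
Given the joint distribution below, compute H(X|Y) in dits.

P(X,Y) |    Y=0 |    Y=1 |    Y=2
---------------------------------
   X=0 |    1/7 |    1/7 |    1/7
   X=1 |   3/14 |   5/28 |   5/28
0.2962 dits

Using the chain rule: H(X|Y) = H(X,Y) - H(Y)

First, compute H(X,Y) = 0.7728 dits

Marginal P(Y) = (5/14, 9/28, 9/28)
H(Y) = 0.4766 dits

H(X|Y) = H(X,Y) - H(Y) = 0.7728 - 0.4766 = 0.2962 dits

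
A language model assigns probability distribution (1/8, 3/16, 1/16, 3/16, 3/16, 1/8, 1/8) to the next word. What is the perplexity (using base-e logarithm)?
6.6505

Perplexity is e^H (or exp(H) for natural log).

First, H = -Σ p log p = 1.8947 nats
Perplexity = e^1.8947 = 6.6505

Interpretation: The model's uncertainty is equivalent to choosing uniformly among 6.7 options.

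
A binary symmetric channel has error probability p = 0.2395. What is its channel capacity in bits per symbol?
0.2058 bits

For a binary symmetric channel (BSC) with error probability p:
Capacity C = 1 - H(p) bits per symbol

where H(p) = -p log₂(p) - (1-p) log₂(1-p) is the binary entropy function.

H(0.2395) = 0.7942 bits
C = 1 - 0.7942 = 0.2058 bits per symbol

This means we can reliably transmit up to 0.2058 bits of information per channel use.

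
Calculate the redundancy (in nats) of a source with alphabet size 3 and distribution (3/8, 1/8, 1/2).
0.1243 nats

Redundancy measures how far a source is from maximum entropy:
R = H_max - H(X)

Maximum entropy for 3 symbols: H_max = log_e(3) = 1.0986 nats
Actual entropy: H(X) = 0.9743 nats
Redundancy: R = 1.0986 - 0.9743 = 0.1243 nats

This redundancy represents potential for compression: the source could be compressed by 0.1243 nats per symbol.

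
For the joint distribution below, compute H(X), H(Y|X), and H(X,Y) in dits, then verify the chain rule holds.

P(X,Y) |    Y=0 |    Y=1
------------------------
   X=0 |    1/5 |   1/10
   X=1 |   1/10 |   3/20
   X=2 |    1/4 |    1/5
H(X,Y) = 0.7537, H(X) = 0.4634, H(Y|X) = 0.2903 (all in dits)

Chain rule: H(X,Y) = H(X) + H(Y|X)

Left side — joint entropy directly:
H(X,Y) = -Σ p(x,y) log p(x,y) = 0.7537 dits

Right side — compute H(Y|X) from the conditional distributions:
P(X) = (3/10, 1/4, 9/20), so H(X) = 0.4634 dits
H(Y|X) = Σ_x P(X=x) · H(Y|X=x):
  P(Y|X=0) = (2/3, 1/3), H(Y|X=0) = 0.2764, weight P(X=0) = 3/10
  P(Y|X=1) = (2/5, 3/5), H(Y|X=1) = 0.2923, weight P(X=1) = 1/4
  P(Y|X=2) = (5/9, 4/9), H(Y|X=2) = 0.2983, weight P(X=2) = 9/20
H(Y|X) = 0.2903 dits

H(X) + H(Y|X) = 0.4634 + 0.2903 = 0.7537 dits

Both sides equal 0.7537 dits. ✓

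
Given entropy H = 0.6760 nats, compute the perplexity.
1.9660

Perplexity is e^H (or exp(H) for natural log).

H = 0.6760 nats
Perplexity = e^0.6760 = 1.9660

Interpretation: The model's uncertainty is equivalent to choosing uniformly among 2.0 options.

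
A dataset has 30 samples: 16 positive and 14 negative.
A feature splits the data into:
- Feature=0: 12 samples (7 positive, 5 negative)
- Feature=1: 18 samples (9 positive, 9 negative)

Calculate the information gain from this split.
0.0048 bits

Information Gain = H(Y) - H(Y|Feature)

Before split:
P(positive) = 16/30 = 0.5333
H(Y) = 0.9968 bits

After split:
Feature=0: H = 0.9799 bits (weight = 12/30)
Feature=1: H = 1.0000 bits (weight = 18/30)
H(Y|Feature) = (12/30)×0.9799 + (18/30)×1.0000 = 0.9919 bits

Information Gain = 0.9968 - 0.9919 = 0.0048 bits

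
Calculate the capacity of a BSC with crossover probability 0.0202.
0.8574 bits

For a binary symmetric channel (BSC) with error probability p:
Capacity C = 1 - H(p) bits per symbol

where H(p) = -p log₂(p) - (1-p) log₂(1-p) is the binary entropy function.

H(0.0202) = 0.1426 bits
C = 1 - 0.1426 = 0.8574 bits per symbol

This means we can reliably transmit up to 0.8574 bits of information per channel use.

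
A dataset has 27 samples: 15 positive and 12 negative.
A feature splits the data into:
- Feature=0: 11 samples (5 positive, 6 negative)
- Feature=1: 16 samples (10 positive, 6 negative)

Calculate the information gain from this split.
0.0205 bits

Information Gain = H(Y) - H(Y|Feature)

Before split:
P(positive) = 15/27 = 0.5556
H(Y) = 0.9911 bits

After split:
Feature=0: H = 0.9940 bits (weight = 11/27)
Feature=1: H = 0.9544 bits (weight = 16/27)
H(Y|Feature) = (11/27)×0.9940 + (16/27)×0.9544 = 0.9706 bits

Information Gain = 0.9911 - 0.9706 = 0.0205 bits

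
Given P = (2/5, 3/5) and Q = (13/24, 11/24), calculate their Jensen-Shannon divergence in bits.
0.0146 bits

Jensen-Shannon divergence is:
JSD(P||Q) = 0.5 × D_KL(P||M) + 0.5 × D_KL(Q||M)
where M = 0.5 × (P + Q) is the mixture distribution.

M = 0.5 × (2/5, 3/5) + 0.5 × (13/24, 11/24) = (0.470833, 0.529167)

D_KL(P||M) = 0.0147 bits
D_KL(Q||M) = 0.0145 bits

JSD(P||Q) = 0.5 × 0.0147 + 0.5 × 0.0145 = 0.0146 bits

Unlike KL divergence, JSD is symmetric and bounded: 0 ≤ JSD ≤ log(2).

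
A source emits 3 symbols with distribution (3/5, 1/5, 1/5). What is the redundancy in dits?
0.0644 dits

Redundancy measures how far a source is from maximum entropy:
R = H_max - H(X)

Maximum entropy for 3 symbols: H_max = log_10(3) = 0.4771 dits
Actual entropy: H(X) = 0.4127 dits
Redundancy: R = 0.4771 - 0.4127 = 0.0644 dits

This redundancy represents potential for compression: the source could be compressed by 0.0644 dits per symbol.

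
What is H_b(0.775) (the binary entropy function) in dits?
0.2316 dits

The binary entropy function is:
H(p) = -p log(p) - (1-p) log(1-p)

H(0.775) = -0.775 × log_10(0.775) - 0.225 × log_10(0.225)
H(0.775) = 0.2316 dits

Note: Binary entropy is maximized at p=0.5 (H=1 bit) and minimized at p=0 or p=1 (H=0).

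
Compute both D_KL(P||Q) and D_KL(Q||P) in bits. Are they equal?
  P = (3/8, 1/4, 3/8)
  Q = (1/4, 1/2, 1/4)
D_KL(P||Q) = 0.1887, D_KL(Q||P) = 0.2075

KL divergence is not symmetric: D_KL(P||Q) ≠ D_KL(Q||P) in general.

D_KL(P||Q) = 0.1887 bits
D_KL(Q||P) = 0.2075 bits

No, they are not equal!

This asymmetry is why KL divergence is not a true distance metric.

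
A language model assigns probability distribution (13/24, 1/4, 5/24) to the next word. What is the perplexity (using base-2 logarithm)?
2.7332

Perplexity is 2^H (or exp(H) for natural log).

First, H = -Σ p log p = 1.4506 bits
Perplexity = 2^1.4506 = 2.7332

Interpretation: The model's uncertainty is equivalent to choosing uniformly among 2.7 options.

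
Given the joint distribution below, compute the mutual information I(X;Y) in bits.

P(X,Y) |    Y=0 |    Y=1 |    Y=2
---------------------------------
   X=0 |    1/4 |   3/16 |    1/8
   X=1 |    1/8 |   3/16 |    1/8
0.0193 bits

Mutual information: I(X;Y) = H(X) + H(Y) - H(X,Y)

Marginals:
P(X) = (9/16, 7/16), H(X) = 0.9887 bits
P(Y) = (3/8, 3/8, 1/4), H(Y) = 1.5613 bits

Joint entropy: H(X,Y) = 2.5306 bits

I(X;Y) = 0.9887 + 1.5613 - 2.5306 = 0.0193 bits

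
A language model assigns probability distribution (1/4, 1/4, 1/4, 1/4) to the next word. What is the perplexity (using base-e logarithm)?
4.0000

Perplexity is e^H (or exp(H) for natural log).

First, H = -Σ p log p = 1.3863 nats
Perplexity = e^1.3863 = 4.0000

Interpretation: The model's uncertainty is equivalent to choosing uniformly among 4.0 options.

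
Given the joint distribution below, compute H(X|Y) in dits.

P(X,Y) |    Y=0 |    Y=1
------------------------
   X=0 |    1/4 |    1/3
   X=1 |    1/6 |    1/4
0.2948 dits

Using the chain rule: H(X|Y) = H(X,Y) - H(Y)

First, compute H(X,Y) = 0.5898 dits

Marginal P(Y) = (5/12, 7/12)
H(Y) = 0.2950 dits

H(X|Y) = H(X,Y) - H(Y) = 0.5898 - 0.2950 = 0.2948 dits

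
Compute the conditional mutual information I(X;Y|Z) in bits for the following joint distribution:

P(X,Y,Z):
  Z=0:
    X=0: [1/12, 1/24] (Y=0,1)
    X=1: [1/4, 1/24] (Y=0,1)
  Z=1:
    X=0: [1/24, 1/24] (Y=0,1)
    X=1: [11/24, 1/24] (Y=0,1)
0.0683 bits

Conditional mutual information: I(X;Y|Z) = H(X|Z) + H(Y|Z) - H(X,Y|Z)

H(Z) = 0.9799
H(X,Z) = 1.6922 → H(X|Z) = 0.7123
H(Y,Z) = 1.6258 → H(Y|Z) = 0.6459
H(X,Y,Z) = 2.2698 → H(X,Y|Z) = 1.2899

I(X;Y|Z) = 0.7123 + 0.6459 - 1.2899 = 0.0683 bits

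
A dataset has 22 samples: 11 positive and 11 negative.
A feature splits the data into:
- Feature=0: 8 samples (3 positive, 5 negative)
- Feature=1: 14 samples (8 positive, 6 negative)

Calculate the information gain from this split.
0.0260 bits

Information Gain = H(Y) - H(Y|Feature)

Before split:
P(positive) = 11/22 = 0.5000
H(Y) = 1.0000 bits

After split:
Feature=0: H = 0.9544 bits (weight = 8/22)
Feature=1: H = 0.9852 bits (weight = 14/22)
H(Y|Feature) = (8/22)×0.9544 + (14/22)×0.9852 = 0.9740 bits

Information Gain = 1.0000 - 0.9740 = 0.0260 bits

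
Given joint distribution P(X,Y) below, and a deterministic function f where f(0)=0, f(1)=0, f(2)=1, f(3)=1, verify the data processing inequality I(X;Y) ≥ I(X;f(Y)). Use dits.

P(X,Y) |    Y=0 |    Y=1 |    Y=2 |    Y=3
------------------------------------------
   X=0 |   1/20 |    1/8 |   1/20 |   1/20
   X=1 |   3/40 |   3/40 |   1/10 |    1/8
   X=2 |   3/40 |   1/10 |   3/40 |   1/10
I(X;Y) = 0.0117, I(X;f(Y)) = 0.0078, inequality holds: 0.0117 ≥ 0.0078

Data Processing Inequality: For any Markov chain X → Y → Z, we have I(X;Y) ≥ I(X;Z).

Here Z = f(Y) is a deterministic function of Y, forming X → Y → Z.

Original I(X;Y) = 0.0117 dits

After applying f:
P(X,Z) where Z=f(Y):
- P(X,Z=0) = P(X,Y=0) + P(X,Y=1)
- P(X,Z=1) = P(X,Y=2) + P(X,Y=3)

I(X;Z) = I(X;f(Y)) = 0.0078 dits

Verification: 0.0117 ≥ 0.0078 ✓

Information cannot be created by processing; the function f can only lose information about X.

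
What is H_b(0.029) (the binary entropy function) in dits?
0.0570 dits

The binary entropy function is:
H(p) = -p log(p) - (1-p) log(1-p)

H(0.029) = -0.029 × log_10(0.029) - 0.971 × log_10(0.971)
H(0.029) = 0.0570 dits

Note: Binary entropy is maximized at p=0.5 (H=1 bit) and minimized at p=0 or p=1 (H=0).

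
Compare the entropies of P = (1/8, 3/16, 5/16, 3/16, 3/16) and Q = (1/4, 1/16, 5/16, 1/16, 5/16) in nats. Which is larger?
P

Computing entropies in nats:
H(P) = 1.5650
H(Q) = 1.4201

Distribution P has higher entropy.

Intuition: The distribution closer to uniform (more spread out) has higher entropy.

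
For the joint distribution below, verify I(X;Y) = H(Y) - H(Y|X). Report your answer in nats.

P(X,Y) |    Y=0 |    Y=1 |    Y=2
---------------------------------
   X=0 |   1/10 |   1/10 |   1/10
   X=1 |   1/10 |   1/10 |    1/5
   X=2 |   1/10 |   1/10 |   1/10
I(X;Y) = 0.0138 nats

Mutual information has multiple equivalent forms:
- I(X;Y) = H(X) - H(X|Y)
- I(X;Y) = H(Y) - H(Y|X)
- I(X;Y) = H(X) + H(Y) - H(X,Y)

Computing all quantities:
H(X) = 1.0889, H(Y) = 1.0889, H(X,Y) = 2.1640
H(X|Y) = 1.0751, H(Y|X) = 1.0751

Verification:
H(X) - H(X|Y) = 1.0889 - 1.0751 = 0.0138
H(Y) - H(Y|X) = 1.0889 - 1.0751 = 0.0138
H(X) + H(Y) - H(X,Y) = 1.0889 + 1.0889 - 2.1640 = 0.0138

All forms give I(X;Y) = 0.0138 nats. ✓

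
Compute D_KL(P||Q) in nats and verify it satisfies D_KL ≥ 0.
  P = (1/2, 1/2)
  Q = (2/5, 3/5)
0.0204 nats

KL divergence satisfies the Gibbs inequality: D_KL(P||Q) ≥ 0 for all distributions P, Q.

D_KL(P||Q) = Σ p(x) log(p(x)/q(x))
Term by term:
  x=0: 1/2 × log_e[(1/2)/(2/5)] = 0.1116
  x=1: 1/2 × log_e[(1/2)/(3/5)] = -0.0912
D_KL(P||Q) = 0.0204 nats

D_KL(P||Q) = 0.0204 ≥ 0 ✓

This non-negativity is a fundamental property: relative entropy cannot be negative because it measures how different Q is from P.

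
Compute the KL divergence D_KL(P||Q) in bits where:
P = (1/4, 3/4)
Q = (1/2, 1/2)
0.1887 bits

KL divergence: D_KL(P||Q) = Σ p(x) log(p(x)/q(x))

Computing term by term:
  x=0: 1/4 × log_2[(1/4)/(1/2)] = 1/4 × -1.0000 = -0.2500
  x=1: 3/4 × log_2[(3/4)/(1/2)] = 3/4 × 0.5850 = 0.4387

D_KL(P||Q) = 0.1887 bits

Note: KL divergence is always non-negative and equals 0 iff P = Q.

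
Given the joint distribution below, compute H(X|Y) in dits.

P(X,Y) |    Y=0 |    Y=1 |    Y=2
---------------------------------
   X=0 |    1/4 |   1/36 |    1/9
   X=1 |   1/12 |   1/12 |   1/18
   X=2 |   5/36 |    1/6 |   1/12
0.4292 dits

Using the chain rule: H(X|Y) = H(X,Y) - H(Y)

First, compute H(X,Y) = 0.8881 dits

Marginal P(Y) = (17/36, 5/18, 1/4)
H(Y) = 0.4589 dits

H(X|Y) = H(X,Y) - H(Y) = 0.8881 - 0.4589 = 0.4292 dits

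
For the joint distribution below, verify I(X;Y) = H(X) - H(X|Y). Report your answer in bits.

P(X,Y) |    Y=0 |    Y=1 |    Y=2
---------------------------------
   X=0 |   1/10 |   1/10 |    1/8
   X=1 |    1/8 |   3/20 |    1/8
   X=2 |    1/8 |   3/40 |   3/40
I(X;Y) = 0.0165 bits

Mutual information has multiple equivalent forms:
- I(X;Y) = H(X) - H(X|Y)
- I(X;Y) = H(Y) - H(Y|X)
- I(X;Y) = H(X) + H(Y) - H(X,Y)

Computing all quantities:
H(X) = 1.5679, H(Y) = 1.5841, H(X,Y) = 3.1355
H(X|Y) = 1.5514, H(Y|X) = 1.5675

Verification:
H(X) - H(X|Y) = 1.5679 - 1.5514 = 0.0165
H(Y) - H(Y|X) = 1.5841 - 1.5675 = 0.0165
H(X) + H(Y) - H(X,Y) = 1.5679 + 1.5841 - 3.1355 = 0.0165

All forms give I(X;Y) = 0.0165 bits. ✓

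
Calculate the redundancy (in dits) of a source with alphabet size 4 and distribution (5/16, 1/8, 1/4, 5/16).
0.0229 dits

Redundancy measures how far a source is from maximum entropy:
R = H_max - H(X)

Maximum entropy for 4 symbols: H_max = log_10(4) = 0.6021 dits
Actual entropy: H(X) = 0.5791 dits
Redundancy: R = 0.6021 - 0.5791 = 0.0229 dits

This redundancy represents potential for compression: the source could be compressed by 0.0229 dits per symbol.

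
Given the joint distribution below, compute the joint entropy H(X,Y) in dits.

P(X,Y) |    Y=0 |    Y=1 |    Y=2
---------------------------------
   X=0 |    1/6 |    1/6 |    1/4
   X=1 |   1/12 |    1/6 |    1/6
0.7592 dits

Joint entropy is H(X,Y) = -Σ_{x,y} p(x,y) log p(x,y).

Summing over all non-zero entries:
H(X,Y) = -[1/6·log_10(1/6) + 1/6·log_10(1/6) + 1/4·log_10(1/4) + 1/12·log_10(1/12) + 1/6·log_10(1/6) + 1/6·log_10(1/6)]
H(X,Y) = 0.7592 dits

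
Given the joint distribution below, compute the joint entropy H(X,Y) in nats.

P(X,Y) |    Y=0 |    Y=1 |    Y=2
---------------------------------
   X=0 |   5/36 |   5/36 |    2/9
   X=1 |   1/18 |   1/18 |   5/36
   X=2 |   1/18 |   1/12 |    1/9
2.0897 nats

Joint entropy is H(X,Y) = -Σ_{x,y} p(x,y) log p(x,y).

Summing over all non-zero entries:
H(X,Y) = -[5/36·log_e(5/36) + 5/36·log_e(5/36) + 2/9·log_e(2/9) + 1/18·log_e(1/18) + 1/18·log_e(1/18) + 5/36·log_e(5/36) + 1/18·log_e(1/18) + 1/12·log_e(1/12) + 1/9·log_e(1/9)]
H(X,Y) = 2.0897 nats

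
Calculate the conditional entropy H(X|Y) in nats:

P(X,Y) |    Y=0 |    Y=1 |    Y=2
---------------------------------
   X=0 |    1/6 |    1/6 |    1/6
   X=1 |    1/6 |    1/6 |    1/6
0.6931 nats

Using the chain rule: H(X|Y) = H(X,Y) - H(Y)

First, compute H(X,Y) = 1.7918 nats

Marginal P(Y) = (1/3, 1/3, 1/3)
H(Y) = 1.0986 nats

H(X|Y) = H(X,Y) - H(Y) = 1.7918 - 1.0986 = 0.6931 nats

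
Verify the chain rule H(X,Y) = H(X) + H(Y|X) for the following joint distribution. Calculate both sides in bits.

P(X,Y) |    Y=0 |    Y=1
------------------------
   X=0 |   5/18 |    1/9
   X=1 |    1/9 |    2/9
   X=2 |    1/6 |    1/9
H(X,Y) = 2.4830, H(X) = 1.5715, H(Y|X) = 0.9115 (all in bits)

Chain rule: H(X,Y) = H(X) + H(Y|X)

Left side — joint entropy directly:
H(X,Y) = -Σ p(x,y) log p(x,y) = 2.4830 bits

Right side — compute H(Y|X) from the conditional distributions:
P(X) = (7/18, 1/3, 5/18), so H(X) = 1.5715 bits
H(Y|X) = Σ_x P(X=x) · H(Y|X=x):
  P(Y|X=0) = (5/7, 2/7), H(Y|X=0) = 0.8631, weight P(X=0) = 7/18
  P(Y|X=1) = (1/3, 2/3), H(Y|X=1) = 0.9183, weight P(X=1) = 1/3
  P(Y|X=2) = (3/5, 2/5), H(Y|X=2) = 0.9710, weight P(X=2) = 5/18
H(Y|X) = 0.9115 bits

H(X) + H(Y|X) = 1.5715 + 0.9115 = 2.4830 bits

Both sides equal 2.4830 bits. ✓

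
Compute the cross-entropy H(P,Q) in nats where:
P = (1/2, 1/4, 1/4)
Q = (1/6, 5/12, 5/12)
1.3336 nats

Cross-entropy: H(P,Q) = -Σ p(x) log q(x)

Alternatively: H(P,Q) = H(P) + D_KL(P||Q)
H(P) = 1.0397 nats
D_KL(P||Q) = 0.2939 nats

H(P,Q) = 1.0397 + 0.2939 = 1.3336 nats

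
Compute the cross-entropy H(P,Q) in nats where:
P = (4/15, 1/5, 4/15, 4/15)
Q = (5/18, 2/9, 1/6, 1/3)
1.4132 nats

Cross-entropy: H(P,Q) = -Σ p(x) log q(x)

Alternatively: H(P,Q) = H(P) + D_KL(P||Q)
H(P) = 1.3793 nats
D_KL(P||Q) = 0.0339 nats

H(P,Q) = 1.3793 + 0.0339 = 1.4132 nats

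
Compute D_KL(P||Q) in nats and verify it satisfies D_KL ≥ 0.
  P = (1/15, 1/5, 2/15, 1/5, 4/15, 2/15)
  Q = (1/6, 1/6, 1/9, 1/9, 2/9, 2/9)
0.0978 nats

KL divergence satisfies the Gibbs inequality: D_KL(P||Q) ≥ 0 for all distributions P, Q.

D_KL(P||Q) = Σ p(x) log(p(x)/q(x))
Term by term:
  x=0: 1/15 × log_e[(1/15)/(1/6)] = -0.0611
  x=1: 1/5 × log_e[(1/5)/(1/6)] = 0.0365
  x=2: 2/15 × log_e[(2/15)/(1/9)] = 0.0243
  x=3: 1/5 × log_e[(1/5)/(1/9)] = 0.1176
  x=4: 4/15 × log_e[(4/15)/(2/9)] = 0.0486
  x=5: 2/15 × log_e[(2/15)/(2/9)] = -0.0681
D_KL(P||Q) = 0.0978 nats

D_KL(P||Q) = 0.0978 ≥ 0 ✓

This non-negativity is a fundamental property: relative entropy cannot be negative because it measures how different Q is from P.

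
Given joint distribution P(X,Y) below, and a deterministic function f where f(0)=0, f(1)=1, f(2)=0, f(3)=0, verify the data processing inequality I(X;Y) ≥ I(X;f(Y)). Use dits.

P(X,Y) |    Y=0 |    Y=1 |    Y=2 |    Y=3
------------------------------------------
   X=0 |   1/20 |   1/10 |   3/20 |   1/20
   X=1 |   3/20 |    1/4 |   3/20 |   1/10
I(X;Y) = 0.0096, I(X;f(Y)) = 0.0022, inequality holds: 0.0096 ≥ 0.0022

Data Processing Inequality: For any Markov chain X → Y → Z, we have I(X;Y) ≥ I(X;Z).

Here Z = f(Y) is a deterministic function of Y, forming X → Y → Z.

Original I(X;Y) = 0.0096 dits

After applying f:
P(X,Z) where Z=f(Y):
- P(X,Z=0) = P(X,Y=0) + P(X,Y=2) + P(X,Y=3)
- P(X,Z=1) = P(X,Y=1)

I(X;Z) = I(X;f(Y)) = 0.0022 dits

Verification: 0.0096 ≥ 0.0022 ✓

Information cannot be created by processing; the function f can only lose information about X.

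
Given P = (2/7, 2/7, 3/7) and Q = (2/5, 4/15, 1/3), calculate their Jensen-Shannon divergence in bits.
0.0114 bits

Jensen-Shannon divergence is:
JSD(P||Q) = 0.5 × D_KL(P||M) + 0.5 × D_KL(Q||M)
where M = 0.5 × (P + Q) is the mixture distribution.

M = 0.5 × (2/7, 2/7, 3/7) + 0.5 × (2/5, 4/15, 1/3) = (12/35, 0.27619, 8/21)

D_KL(P||M) = 0.0116 bits
D_KL(Q||M) = 0.0112 bits

JSD(P||Q) = 0.5 × 0.0116 + 0.5 × 0.0112 = 0.0114 bits

Unlike KL divergence, JSD is symmetric and bounded: 0 ≤ JSD ≤ log(2).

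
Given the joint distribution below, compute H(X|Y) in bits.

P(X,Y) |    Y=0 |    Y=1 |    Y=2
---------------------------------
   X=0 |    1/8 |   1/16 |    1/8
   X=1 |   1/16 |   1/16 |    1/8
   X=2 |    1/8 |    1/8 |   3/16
1.5316 bits

Using the chain rule: H(X|Y) = H(X,Y) - H(Y)

First, compute H(X,Y) = 3.0778 bits

Marginal P(Y) = (5/16, 1/4, 7/16)
H(Y) = 1.5462 bits

H(X|Y) = H(X,Y) - H(Y) = 3.0778 - 1.5462 = 1.5316 bits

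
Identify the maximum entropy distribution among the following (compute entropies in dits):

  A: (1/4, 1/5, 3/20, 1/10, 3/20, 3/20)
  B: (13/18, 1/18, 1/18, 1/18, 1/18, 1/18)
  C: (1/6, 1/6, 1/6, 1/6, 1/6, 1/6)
C

For a discrete distribution over n outcomes, entropy is maximized by the uniform distribution.

Computing entropies:
H(A) = 0.7611 dits
H(B) = 0.4508 dits
H(C) = 0.7782 dits

The uniform distribution (where all probabilities equal 1/6) achieves the maximum entropy of log_10(6) = 0.7782 dits.

Distribution C has the highest entropy.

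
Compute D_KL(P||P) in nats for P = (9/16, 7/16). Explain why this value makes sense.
0.0000 nats

KL divergence satisfies the Gibbs inequality: D_KL(P||Q) ≥ 0 for all distributions P, Q.

D_KL(P||Q) = Σ p(x) log(p(x)/q(x))
Each term is p(x) × log_e(p(x)/p(x)) = p(x) × log_e(1) = 0, so the sum is 0.
D_KL(P||Q) = 0.0000 nats

When P = Q, the KL divergence is exactly 0, as there is no 'divergence' between identical distributions.

This non-negativity is a fundamental property: relative entropy cannot be negative because it measures how different Q is from P.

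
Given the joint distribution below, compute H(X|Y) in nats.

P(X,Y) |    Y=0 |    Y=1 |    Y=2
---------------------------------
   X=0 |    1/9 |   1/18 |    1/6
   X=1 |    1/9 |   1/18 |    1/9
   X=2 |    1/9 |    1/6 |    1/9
1.0498 nats

Using the chain rule: H(X|Y) = H(X,Y) - H(Y)

First, compute H(X,Y) = 2.1391 nats

Marginal P(Y) = (1/3, 5/18, 7/18)
H(Y) = 1.0893 nats

H(X|Y) = H(X,Y) - H(Y) = 2.1391 - 1.0893 = 1.0498 nats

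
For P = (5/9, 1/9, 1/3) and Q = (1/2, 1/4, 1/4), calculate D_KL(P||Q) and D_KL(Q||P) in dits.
D_KL(P||Q) = 0.0279, D_KL(Q||P) = 0.0339

KL divergence is not symmetric: D_KL(P||Q) ≠ D_KL(Q||P) in general.

D_KL(P||Q) = 0.0279 dits
D_KL(Q||P) = 0.0339 dits

No, they are not equal!

This asymmetry is why KL divergence is not a true distance metric.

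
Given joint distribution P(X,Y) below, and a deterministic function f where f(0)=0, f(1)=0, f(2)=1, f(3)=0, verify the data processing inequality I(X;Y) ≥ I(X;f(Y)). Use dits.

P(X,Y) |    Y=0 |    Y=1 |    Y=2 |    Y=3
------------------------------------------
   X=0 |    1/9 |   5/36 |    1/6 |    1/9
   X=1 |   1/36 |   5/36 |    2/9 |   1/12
I(X;Y) = 0.0135, I(X;f(Y)) = 0.0055, inequality holds: 0.0135 ≥ 0.0055

Data Processing Inequality: For any Markov chain X → Y → Z, we have I(X;Y) ≥ I(X;Z).

Here Z = f(Y) is a deterministic function of Y, forming X → Y → Z.

Original I(X;Y) = 0.0135 dits

After applying f:
P(X,Z) where Z=f(Y):
- P(X,Z=0) = P(X,Y=0) + P(X,Y=1) + P(X,Y=3)
- P(X,Z=1) = P(X,Y=2)

I(X;Z) = I(X;f(Y)) = 0.0055 dits

Verification: 0.0135 ≥ 0.0055 ✓

Information cannot be created by processing; the function f can only lose information about X.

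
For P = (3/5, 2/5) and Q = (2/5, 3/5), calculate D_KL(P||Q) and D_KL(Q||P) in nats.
D_KL(P||Q) = 0.0811, D_KL(Q||P) = 0.0811

KL divergence is not symmetric: D_KL(P||Q) ≠ D_KL(Q||P) in general.

D_KL(P||Q) = 0.0811 nats
D_KL(Q||P) = 0.0811 nats

In this case they happen to be equal (to 4 decimal places).

This asymmetry is why KL divergence is not a true distance metric.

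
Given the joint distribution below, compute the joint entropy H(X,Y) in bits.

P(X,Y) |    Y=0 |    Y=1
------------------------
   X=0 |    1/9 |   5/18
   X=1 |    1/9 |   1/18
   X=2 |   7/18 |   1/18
2.2110 bits

Joint entropy is H(X,Y) = -Σ_{x,y} p(x,y) log p(x,y).

Summing over all non-zero entries:
H(X,Y) = -[1/9·log_2(1/9) + 5/18·log_2(5/18) + 1/9·log_2(1/9) + 1/18·log_2(1/18) + 7/18·log_2(7/18) + 1/18·log_2(1/18)]
H(X,Y) = 2.2110 bits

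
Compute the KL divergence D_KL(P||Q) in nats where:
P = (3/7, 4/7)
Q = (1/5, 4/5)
0.1344 nats

KL divergence: D_KL(P||Q) = Σ p(x) log(p(x)/q(x))

Computing term by term:
  x=0: 3/7 × log_e[(3/7)/(1/5)] = 3/7 × 0.7621 = 0.3266
  x=1: 4/7 × log_e[(4/7)/(4/5)] = 4/7 × -0.3365 = -0.1923

D_KL(P||Q) = 0.1344 nats

Note: KL divergence is always non-negative and equals 0 iff P = Q.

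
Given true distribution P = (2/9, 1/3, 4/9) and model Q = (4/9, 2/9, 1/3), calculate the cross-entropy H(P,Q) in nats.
1.1698 nats

Cross-entropy: H(P,Q) = -Σ p(x) log q(x)

Alternatively: H(P,Q) = H(P) + D_KL(P||Q)
H(P) = 1.0609 nats
D_KL(P||Q) = 0.1090 nats

H(P,Q) = 1.0609 + 0.1090 = 1.1698 nats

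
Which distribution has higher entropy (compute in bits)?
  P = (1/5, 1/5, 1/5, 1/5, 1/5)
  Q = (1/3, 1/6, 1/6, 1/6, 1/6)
P

Computing entropies in bits:
H(P) = 2.3219
H(Q) = 2.2516

Distribution P has higher entropy.

Intuition: The distribution closer to uniform (more spread out) has higher entropy.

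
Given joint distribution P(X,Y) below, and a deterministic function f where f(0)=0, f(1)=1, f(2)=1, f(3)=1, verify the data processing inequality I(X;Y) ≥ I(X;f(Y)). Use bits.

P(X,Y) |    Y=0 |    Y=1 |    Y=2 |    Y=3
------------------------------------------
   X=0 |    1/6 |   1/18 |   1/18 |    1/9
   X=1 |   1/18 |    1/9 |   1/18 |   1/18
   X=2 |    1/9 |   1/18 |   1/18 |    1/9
I(X;Y) = 0.0649, I(X;f(Y)) = 0.0285, inequality holds: 0.0649 ≥ 0.0285

Data Processing Inequality: For any Markov chain X → Y → Z, we have I(X;Y) ≥ I(X;Z).

Here Z = f(Y) is a deterministic function of Y, forming X → Y → Z.

Original I(X;Y) = 0.0649 bits

After applying f:
P(X,Z) where Z=f(Y):
- P(X,Z=0) = P(X,Y=0)
- P(X,Z=1) = P(X,Y=1) + P(X,Y=2) + P(X,Y=3)

I(X;Z) = I(X;f(Y)) = 0.0285 bits

Verification: 0.0649 ≥ 0.0285 ✓

Information cannot be created by processing; the function f can only lose information about X.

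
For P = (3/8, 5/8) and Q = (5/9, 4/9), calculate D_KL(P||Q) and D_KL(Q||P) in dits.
D_KL(P||Q) = 0.0285, D_KL(Q||P) = 0.0290

KL divergence is not symmetric: D_KL(P||Q) ≠ D_KL(Q||P) in general.

D_KL(P||Q) = 0.0285 dits
D_KL(Q||P) = 0.0290 dits

No, they are not equal!

This asymmetry is why KL divergence is not a true distance metric.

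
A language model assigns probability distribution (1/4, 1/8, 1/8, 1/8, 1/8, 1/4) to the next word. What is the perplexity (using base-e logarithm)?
5.6569

Perplexity is e^H (or exp(H) for natural log).

First, H = -Σ p log p = 1.7329 nats
Perplexity = e^1.7329 = 5.6569

Interpretation: The model's uncertainty is equivalent to choosing uniformly among 5.7 options.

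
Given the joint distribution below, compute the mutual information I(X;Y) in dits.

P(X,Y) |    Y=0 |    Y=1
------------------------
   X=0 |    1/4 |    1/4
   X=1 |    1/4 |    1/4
0.0000 dits

Mutual information: I(X;Y) = H(X) + H(Y) - H(X,Y)

Marginals:
P(X) = (1/2, 1/2), H(X) = 0.3010 dits
P(Y) = (1/2, 1/2), H(Y) = 0.3010 dits

Joint entropy: H(X,Y) = 0.6021 dits

I(X;Y) = 0.3010 + 0.3010 - 0.6021 = 0.0000 dits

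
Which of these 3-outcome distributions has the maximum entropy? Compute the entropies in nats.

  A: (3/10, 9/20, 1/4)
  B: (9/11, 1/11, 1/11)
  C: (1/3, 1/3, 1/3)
C

For a discrete distribution over n outcomes, entropy is maximized by the uniform distribution.

Computing entropies:
H(A) = 1.0671 nats
H(B) = 0.6002 nats
H(C) = 1.0986 nats

The uniform distribution (where all probabilities equal 1/3) achieves the maximum entropy of log_e(3) = 1.0986 nats.

Distribution C has the highest entropy.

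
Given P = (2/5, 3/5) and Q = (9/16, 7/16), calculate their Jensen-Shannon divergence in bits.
0.0192 bits

Jensen-Shannon divergence is:
JSD(P||Q) = 0.5 × D_KL(P||M) + 0.5 × D_KL(Q||M)
where M = 0.5 × (P + Q) is the mixture distribution.

M = 0.5 × (2/5, 3/5) + 0.5 × (9/16, 7/16) = (0.48125, 0.51875)

D_KL(P||M) = 0.0192 bits
D_KL(Q||M) = 0.0191 bits

JSD(P||Q) = 0.5 × 0.0192 + 0.5 × 0.0191 = 0.0192 bits

Unlike KL divergence, JSD is symmetric and bounded: 0 ≤ JSD ≤ log(2).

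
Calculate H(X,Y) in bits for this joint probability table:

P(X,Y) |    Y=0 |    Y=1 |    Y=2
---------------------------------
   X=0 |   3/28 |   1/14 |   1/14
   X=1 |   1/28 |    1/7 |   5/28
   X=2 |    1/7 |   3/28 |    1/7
3.0531 bits

Joint entropy is H(X,Y) = -Σ_{x,y} p(x,y) log p(x,y).

Summing over all non-zero entries:
H(X,Y) = -[3/28·log_2(3/28) + 1/14·log_2(1/14) + 1/14·log_2(1/14) + 1/28·log_2(1/28) + 1/7·log_2(1/7) + 5/28·log_2(5/28) + 1/7·log_2(1/7) + 3/28·log_2(3/28) + 1/7·log_2(1/7)]
H(X,Y) = 3.0531 bits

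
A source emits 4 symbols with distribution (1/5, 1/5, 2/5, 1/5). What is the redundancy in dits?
0.0235 dits

Redundancy measures how far a source is from maximum entropy:
R = H_max - H(X)

Maximum entropy for 4 symbols: H_max = log_10(4) = 0.6021 dits
Actual entropy: H(X) = 0.5786 dits
Redundancy: R = 0.6021 - 0.5786 = 0.0235 dits

This redundancy represents potential for compression: the source could be compressed by 0.0235 dits per symbol.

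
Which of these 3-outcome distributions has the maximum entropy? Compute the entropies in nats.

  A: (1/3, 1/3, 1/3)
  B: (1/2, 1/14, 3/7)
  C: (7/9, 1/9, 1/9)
A

For a discrete distribution over n outcomes, entropy is maximized by the uniform distribution.

Computing entropies:
H(A) = 1.0986 nats
H(B) = 0.8982 nats
H(C) = 0.6837 nats

The uniform distribution (where all probabilities equal 1/3) achieves the maximum entropy of log_e(3) = 1.0986 nats.

Distribution A has the highest entropy.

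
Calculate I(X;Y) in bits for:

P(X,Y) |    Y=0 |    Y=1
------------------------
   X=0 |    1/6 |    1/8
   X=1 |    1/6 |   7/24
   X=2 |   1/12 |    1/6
0.0295 bits

Mutual information: I(X;Y) = H(X) + H(Y) - H(X,Y)

Marginals:
P(X) = (7/24, 11/24, 1/4), H(X) = 1.5343 bits
P(Y) = (5/12, 7/12), H(Y) = 0.9799 bits

Joint entropy: H(X,Y) = 2.4847 bits

I(X;Y) = 1.5343 + 0.9799 - 2.4847 = 0.0295 bits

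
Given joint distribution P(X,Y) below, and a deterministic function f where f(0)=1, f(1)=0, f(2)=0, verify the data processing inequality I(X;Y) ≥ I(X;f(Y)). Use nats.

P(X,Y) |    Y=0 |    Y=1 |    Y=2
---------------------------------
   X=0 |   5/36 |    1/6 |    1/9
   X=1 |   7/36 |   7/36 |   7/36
I(X;Y) = 0.0033, I(X;f(Y)) = 0.0000, inequality holds: 0.0033 ≥ 0.0000

Data Processing Inequality: For any Markov chain X → Y → Z, we have I(X;Y) ≥ I(X;Z).

Here Z = f(Y) is a deterministic function of Y, forming X → Y → Z.

Original I(X;Y) = 0.0033 nats

After applying f:
P(X,Z) where Z=f(Y):
- P(X,Z=0) = P(X,Y=1) + P(X,Y=2)
- P(X,Z=1) = P(X,Y=0)

I(X;Z) = I(X;f(Y)) = 0.0000 nats

Verification: 0.0033 ≥ 0.0000 ✓

Information cannot be created by processing; the function f can only lose information about X.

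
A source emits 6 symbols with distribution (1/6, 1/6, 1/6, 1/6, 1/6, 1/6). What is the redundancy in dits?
0.0000 dits

Redundancy measures how far a source is from maximum entropy:
R = H_max - H(X)

Maximum entropy for 6 symbols: H_max = log_10(6) = 0.7782 dits
Actual entropy: H(X) = 0.7782 dits
Redundancy: R = 0.7782 - 0.7782 = 0.0000 dits

This redundancy represents potential for compression: the source could be compressed by 0.0000 dits per symbol.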